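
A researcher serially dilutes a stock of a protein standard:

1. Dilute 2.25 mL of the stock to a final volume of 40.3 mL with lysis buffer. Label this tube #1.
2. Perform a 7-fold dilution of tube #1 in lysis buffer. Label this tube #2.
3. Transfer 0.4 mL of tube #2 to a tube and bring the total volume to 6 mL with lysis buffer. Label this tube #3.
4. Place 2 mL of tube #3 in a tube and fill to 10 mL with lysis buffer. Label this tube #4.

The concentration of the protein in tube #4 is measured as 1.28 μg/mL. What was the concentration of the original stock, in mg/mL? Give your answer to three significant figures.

12.0 mg/mL

Step 1: 2.25 mL brought to 40.3 mL → factor 40.3/2.25 = 17.911
Step 2: 7-fold → factor 7
Step 3: 0.4 mL brought to 6 mL → factor 6/0.4 = 15
Step 4: 2 mL brought to 10 mL → factor 10/2 = 5
Overall dilution factor = 17.911 × 7 × 15 × 5 = 9403.3
Stock = 1.28 μg/mL × 9403.3 = 1.204 × 10^4 μg/mL = 12.0 mg/mL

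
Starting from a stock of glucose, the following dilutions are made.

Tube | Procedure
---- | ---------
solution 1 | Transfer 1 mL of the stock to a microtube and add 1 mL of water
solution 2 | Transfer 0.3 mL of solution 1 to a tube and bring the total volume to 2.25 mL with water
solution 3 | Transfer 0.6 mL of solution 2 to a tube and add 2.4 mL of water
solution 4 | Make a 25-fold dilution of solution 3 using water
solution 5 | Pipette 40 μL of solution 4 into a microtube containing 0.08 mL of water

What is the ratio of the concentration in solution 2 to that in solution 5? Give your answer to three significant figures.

Step 1: 1 mL + 1 mL = 2 mL total → factor 2/1 = 2
Step 2: 0.3 mL brought to 2.25 mL → factor 2.25/0.3 = 7.5
Step 3: 0.6 mL + 2.4 mL = 3 mL total → factor 3/0.6 = 5
Step 4: 25-fold → factor 25
Step 5: 40 μL + 0.08 mL = 120 μL total → factor 120/40 = 3
Dilution factor to solution 2 = 15; to solution 5 = 5625
[solution 2]/[solution 5] = (factor to solution 5)/(factor to solution 2) = 5625/15 = 375

375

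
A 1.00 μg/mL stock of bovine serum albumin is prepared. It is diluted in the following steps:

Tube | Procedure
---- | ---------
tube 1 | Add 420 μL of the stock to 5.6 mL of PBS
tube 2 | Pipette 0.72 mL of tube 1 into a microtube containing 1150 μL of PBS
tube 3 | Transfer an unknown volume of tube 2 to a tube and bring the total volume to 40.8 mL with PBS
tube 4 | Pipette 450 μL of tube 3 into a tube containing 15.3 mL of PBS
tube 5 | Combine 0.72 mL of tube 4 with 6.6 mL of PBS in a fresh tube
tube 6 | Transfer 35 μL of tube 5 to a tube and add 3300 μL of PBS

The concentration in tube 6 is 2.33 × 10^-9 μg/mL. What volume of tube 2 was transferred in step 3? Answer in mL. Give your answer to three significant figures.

0.120 mL

Step 1: 420 μL + 5.6 mL = 6020 μL total → factor 6020/420 = 14.333
Step 2: 0.72 mL + 1150 μL = 1.87 mL total → factor 1.87/0.72 = 2.5972
Step 3: v brought to 40.8 mL → factor = 40.8 mL/v
Step 4: 450 μL + 15.3 mL = 15750 μL total → factor 15750/450 = 35
Step 5: 0.72 mL + 6.6 mL = 7.32 mL total → factor 7.32/0.72 = 10.167
Step 6: 35 μL + 3300 μL = 3335 μL total → factor 3335/35 = 95.286
Product of known-step factors = 1.2622 × 10^6
Overall factor = 1.00 μg/mL / (2.33 × 10^-9 μg/mL) = 4.2918 × 10^8
Step-3 factor = 4.2918 × 10^8 / 1.2622 × 10^6 = 340.03
v = 40.8 mL / 340.03 = 0.120 mL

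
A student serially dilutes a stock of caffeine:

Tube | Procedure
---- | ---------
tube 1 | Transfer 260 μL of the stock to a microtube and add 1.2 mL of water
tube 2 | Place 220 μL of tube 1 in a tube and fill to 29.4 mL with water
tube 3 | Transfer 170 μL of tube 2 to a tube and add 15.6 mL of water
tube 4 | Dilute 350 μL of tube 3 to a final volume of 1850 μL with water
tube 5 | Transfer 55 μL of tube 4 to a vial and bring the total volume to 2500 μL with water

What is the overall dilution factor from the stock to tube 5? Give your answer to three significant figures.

1.67 × 10^7

Step 1: 260 μL + 1.2 mL = 1460 μL total → factor 1460/260 = 5.6154
Step 2: 220 μL brought to 29.4 mL → factor 29400/220 = 133.64
Step 3: 170 μL + 15.6 mL = 15770 μL total → factor 15770/170 = 92.765
Step 4: 350 μL brought to 1850 μL → factor 1850/350 = 5.2857
Step 5: 55 μL brought to 2500 μL → factor 2500/55 = 45.455
Overall dilution factor = 5.6154 × 133.64 × 92.765 × 5.2857 × 45.455 = 1.6725 × 10^7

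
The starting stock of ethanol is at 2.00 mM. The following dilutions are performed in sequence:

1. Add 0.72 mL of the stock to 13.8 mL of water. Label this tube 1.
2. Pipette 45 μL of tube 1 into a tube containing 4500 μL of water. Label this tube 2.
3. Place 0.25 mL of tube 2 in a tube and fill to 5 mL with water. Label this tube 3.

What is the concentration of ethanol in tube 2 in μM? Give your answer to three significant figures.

Step 1: 0.72 mL + 13.8 mL = 14.52 mL total → factor 14.52/0.72 = 20.167
Step 2: 45 μL + 4500 μL = 4545 μL total → factor 4545/45 = 101
Dilution factor through tube 2 = 20.167 × 101 = 2036.8
[tube 2] = 2.00 mM / 2036.8 = 0.0009819 mM = 0.982 μM

0.982 μM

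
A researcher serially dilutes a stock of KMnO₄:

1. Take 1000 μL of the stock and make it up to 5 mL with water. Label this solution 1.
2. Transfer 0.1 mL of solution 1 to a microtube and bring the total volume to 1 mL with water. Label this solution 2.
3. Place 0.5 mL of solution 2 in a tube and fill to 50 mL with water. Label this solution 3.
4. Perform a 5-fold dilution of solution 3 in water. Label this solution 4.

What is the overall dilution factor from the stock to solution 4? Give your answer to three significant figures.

Step 1: 1000 μL brought to 5 mL → factor 5000/1000 = 5
Step 2: 0.1 mL brought to 1 mL → factor 1/0.1 = 10
Step 3: 0.5 mL brought to 50 mL → factor 50/0.5 = 100
Step 4: 5-fold → factor 5
Overall dilution factor = 5 × 10 × 100 × 5 = 25000

2.50 × 10^4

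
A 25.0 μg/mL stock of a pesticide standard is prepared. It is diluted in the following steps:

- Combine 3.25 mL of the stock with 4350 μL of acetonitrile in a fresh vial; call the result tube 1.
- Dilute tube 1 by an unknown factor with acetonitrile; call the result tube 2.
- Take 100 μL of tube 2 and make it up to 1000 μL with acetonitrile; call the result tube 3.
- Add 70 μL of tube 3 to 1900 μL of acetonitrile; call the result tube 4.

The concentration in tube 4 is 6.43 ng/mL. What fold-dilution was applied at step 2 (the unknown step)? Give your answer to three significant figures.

Step 1: 3.25 mL + 4350 μL = 7.6 mL total → factor 7.6/3.25 = 2.3385
Step 2: unknown factor x
Step 3: 100 μL brought to 1000 μL → factor 1000/100 = 10
Step 4: 70 μL + 1900 μL = 1970 μL total → factor 1970/70 = 28.143
Product of known-step factors = 658.11
Overall factor = 25.0 μg/mL / (6.43 ng/mL) = 3888
x = 3888 / 658.11 = 5.91

5.91-fold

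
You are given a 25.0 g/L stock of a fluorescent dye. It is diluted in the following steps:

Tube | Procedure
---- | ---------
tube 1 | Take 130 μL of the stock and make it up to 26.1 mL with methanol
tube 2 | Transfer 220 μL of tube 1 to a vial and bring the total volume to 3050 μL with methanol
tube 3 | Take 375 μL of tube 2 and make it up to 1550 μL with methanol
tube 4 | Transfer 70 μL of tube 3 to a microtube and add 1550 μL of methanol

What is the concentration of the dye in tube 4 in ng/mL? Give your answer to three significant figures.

93.9 ng/mL

Step 1: 130 μL brought to 26.1 mL → factor 26100/130 = 200.77
Step 2: 220 μL brought to 3050 μL → factor 3050/220 = 13.864
Step 3: 375 μL brought to 1550 μL → factor 1550/375 = 4.1333
Step 4: 70 μL + 1550 μL = 1620 μL total → factor 1620/70 = 23.143
Overall dilution factor = 200.77 × 13.864 × 4.1333 × 23.143 = 2.6625 × 10^5
Final = 25.0 g/L / 2.6625 × 10^5 = 9.390 × 10^-5 g/L = 93.9 ng/mL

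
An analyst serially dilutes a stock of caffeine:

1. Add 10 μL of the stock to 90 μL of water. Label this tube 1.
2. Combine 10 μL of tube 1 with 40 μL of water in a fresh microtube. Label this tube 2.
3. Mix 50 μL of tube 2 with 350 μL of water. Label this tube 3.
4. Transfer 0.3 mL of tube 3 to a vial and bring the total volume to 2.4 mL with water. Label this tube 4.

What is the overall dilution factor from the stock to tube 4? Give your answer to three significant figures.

Step 1: 10 μL + 90 μL = 100 μL total → factor 100/10 = 10
Step 2: 10 μL + 40 μL = 50 μL total → factor 50/10 = 5
Step 3: 50 μL + 350 μL = 400 μL total → factor 400/50 = 8
Step 4: 0.3 mL brought to 2.4 mL → factor 2.4/0.3 = 8
Overall dilution factor = 10 × 5 × 8 × 8 = 3200

3.20 × 10^3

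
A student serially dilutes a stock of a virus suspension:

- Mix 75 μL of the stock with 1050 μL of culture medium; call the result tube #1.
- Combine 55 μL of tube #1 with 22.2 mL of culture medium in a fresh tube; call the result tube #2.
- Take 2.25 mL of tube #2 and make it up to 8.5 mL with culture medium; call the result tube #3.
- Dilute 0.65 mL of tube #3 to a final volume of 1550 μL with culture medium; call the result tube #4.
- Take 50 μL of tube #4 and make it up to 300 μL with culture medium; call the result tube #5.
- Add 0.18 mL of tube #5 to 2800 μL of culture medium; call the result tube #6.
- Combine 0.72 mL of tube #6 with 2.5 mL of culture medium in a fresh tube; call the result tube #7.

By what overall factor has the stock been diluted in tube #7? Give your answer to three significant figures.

2.43 × 10^7

Step 1: 75 μL + 1050 μL = 1125 μL total → factor 1125/75 = 15
Step 2: 55 μL + 22.2 mL = 22255 μL total → factor 22255/55 = 404.64
Step 3: 2.25 mL brought to 8.5 mL → factor 8.5/2.25 = 3.7778
Step 4: 0.65 mL brought to 1550 μL → factor 1.55/0.65 = 2.3846
Step 5: 50 μL brought to 300 μL → factor 300/50 = 6
Step 6: 0.18 mL + 2800 μL = 2.98 mL total → factor 2.98/0.18 = 16.556
Step 7: 0.72 mL + 2.5 mL = 3.22 mL total → factor 3.22/0.72 = 4.4722
Overall dilution factor = 15 × 404.64 × 3.7778 × 2.3846 × 6 × 16.556 × 4.4722 = 2.429 × 10^7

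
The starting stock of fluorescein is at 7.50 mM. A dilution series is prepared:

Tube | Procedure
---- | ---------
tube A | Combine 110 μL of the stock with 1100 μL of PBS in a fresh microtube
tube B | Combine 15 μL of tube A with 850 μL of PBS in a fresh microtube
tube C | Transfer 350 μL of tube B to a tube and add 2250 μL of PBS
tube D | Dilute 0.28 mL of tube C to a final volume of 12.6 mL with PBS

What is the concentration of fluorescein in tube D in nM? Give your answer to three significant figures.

Step 1: 110 μL + 1100 μL = 1210 μL total → factor 1210/110 = 11
Step 2: 15 μL + 850 μL = 865 μL total → factor 865/15 = 57.667
Step 3: 350 μL + 2250 μL = 2600 μL total → factor 2600/350 = 7.4286
Step 4: 0.28 mL brought to 12.6 mL → factor 12.6/0.28 = 45
Overall dilution factor = 11 × 57.667 × 7.4286 × 45 = 2.1205 × 10^5
Final = 7.50 mM / 2.1205 × 10^5 = 3.537 × 10^-5 mM = 35.4 nM

35.4 nM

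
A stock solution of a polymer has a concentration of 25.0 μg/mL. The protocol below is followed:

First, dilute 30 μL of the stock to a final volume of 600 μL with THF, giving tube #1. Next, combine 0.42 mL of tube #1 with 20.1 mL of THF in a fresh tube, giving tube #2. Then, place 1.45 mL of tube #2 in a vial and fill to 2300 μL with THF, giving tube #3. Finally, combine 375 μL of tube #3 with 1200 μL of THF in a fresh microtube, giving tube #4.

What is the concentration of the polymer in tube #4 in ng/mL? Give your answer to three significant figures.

3.84 ng/mL

Step 1: 30 μL brought to 600 μL → factor 600/30 = 20
Step 2: 0.42 mL + 20.1 mL = 20.52 mL total → factor 20.52/0.42 = 48.857
Step 3: 1.45 mL brought to 2300 μL → factor 2.3/1.45 = 1.5862
Step 4: 375 μL + 1200 μL = 1575 μL total → factor 1575/375 = 4.2
Overall dilution factor = 20 × 48.857 × 1.5862 × 4.2 = 6509.8
Final = 25.0 μg/mL / 6509.8 = 0.003840 μg/mL = 3.84 ng/mL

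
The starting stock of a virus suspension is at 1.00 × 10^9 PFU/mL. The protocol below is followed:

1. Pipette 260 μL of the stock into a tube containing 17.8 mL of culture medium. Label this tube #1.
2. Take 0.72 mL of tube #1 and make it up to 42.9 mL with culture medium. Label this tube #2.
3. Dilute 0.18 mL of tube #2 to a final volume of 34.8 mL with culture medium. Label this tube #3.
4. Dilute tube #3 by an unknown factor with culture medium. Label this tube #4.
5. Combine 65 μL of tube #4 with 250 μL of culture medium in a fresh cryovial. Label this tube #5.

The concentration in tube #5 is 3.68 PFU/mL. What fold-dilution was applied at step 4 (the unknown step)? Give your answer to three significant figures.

Step 1: 260 μL + 17.8 mL = 18060 μL total → factor 18060/260 = 69.462
Step 2: 0.72 mL brought to 42.9 mL → factor 42.9/0.72 = 59.583
Step 3: 0.18 mL brought to 34.8 mL → factor 34.8/0.18 = 193.33
Step 4: unknown factor x
Step 5: 65 μL + 250 μL = 315 μL total → factor 315/65 = 4.8462
Product of known-step factors = 3.8777 × 10^6
Overall factor = 1.00 × 10^9 PFU/mL / (3.68 PFU/mL) = 2.7174 × 10^8
x = 2.7174 × 10^8 / 3.8777 × 10^6 = 70.1

70.1-fold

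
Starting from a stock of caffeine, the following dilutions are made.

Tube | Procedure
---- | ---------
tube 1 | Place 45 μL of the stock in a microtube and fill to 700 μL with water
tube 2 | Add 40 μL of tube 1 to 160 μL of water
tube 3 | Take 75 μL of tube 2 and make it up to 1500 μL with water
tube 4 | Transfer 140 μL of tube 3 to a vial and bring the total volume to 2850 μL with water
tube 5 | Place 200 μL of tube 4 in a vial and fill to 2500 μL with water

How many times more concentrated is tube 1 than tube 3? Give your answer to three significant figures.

Step 1: 45 μL brought to 700 μL → factor 700/45 = 15.556
Step 2: 40 μL + 160 μL = 200 μL total → factor 200/40 = 5
Step 3: 75 μL brought to 1500 μL → factor 1500/75 = 20
Dilution factor to tube 1 = 15.556; to tube 3 = 1555.6
[tube 1]/[tube 3] = (factor to tube 3)/(factor to tube 1) = 1555.6/15.556 = 100

100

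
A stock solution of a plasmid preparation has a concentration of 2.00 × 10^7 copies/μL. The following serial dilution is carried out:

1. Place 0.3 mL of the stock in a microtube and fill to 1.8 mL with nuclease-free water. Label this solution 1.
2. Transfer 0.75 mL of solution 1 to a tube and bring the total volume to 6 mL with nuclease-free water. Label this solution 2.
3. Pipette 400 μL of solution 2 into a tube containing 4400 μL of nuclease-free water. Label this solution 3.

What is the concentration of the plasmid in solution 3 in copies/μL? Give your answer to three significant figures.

3.47 × 10^4 copies/μL

Step 1: 0.3 mL brought to 1.8 mL → factor 1.8/0.3 = 6
Step 2: 0.75 mL brought to 6 mL → factor 6/0.75 = 8
Step 3: 400 μL + 4400 μL = 4800 μL total → factor 4800/400 = 12
Overall dilution factor = 6 × 8 × 12 = 576
Final = 2.00 × 10^7 copies/μL / 576 = 3.47 × 10^4 copies/μL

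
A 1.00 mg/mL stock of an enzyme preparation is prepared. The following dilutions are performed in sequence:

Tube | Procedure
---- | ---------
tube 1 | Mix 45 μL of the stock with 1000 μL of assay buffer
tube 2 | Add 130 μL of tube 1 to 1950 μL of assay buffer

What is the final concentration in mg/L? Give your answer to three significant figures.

2.69 mg/L

Step 1: 45 μL + 1000 μL = 1045 μL total → factor 1045/45 = 23.222
Step 2: 130 μL + 1950 μL = 2080 μL total → factor 2080/130 = 16
Overall dilution factor = 23.222 × 16 = 371.56
Final = 1.00 mg/mL / 371.56 = 0.002691 mg/mL = 2.69 mg/L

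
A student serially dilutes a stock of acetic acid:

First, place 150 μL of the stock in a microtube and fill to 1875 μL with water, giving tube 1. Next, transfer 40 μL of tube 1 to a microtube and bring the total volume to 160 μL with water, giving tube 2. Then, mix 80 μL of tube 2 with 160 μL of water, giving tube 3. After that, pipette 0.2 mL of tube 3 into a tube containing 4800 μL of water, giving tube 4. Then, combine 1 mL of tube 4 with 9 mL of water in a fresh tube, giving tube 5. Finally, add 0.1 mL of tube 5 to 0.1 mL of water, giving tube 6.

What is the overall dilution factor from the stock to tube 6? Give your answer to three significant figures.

7.50 × 10^4

Step 1: 150 μL brought to 1875 μL → factor 1875/150 = 12.5
Step 2: 40 μL brought to 160 μL → factor 160/40 = 4
Step 3: 80 μL + 160 μL = 240 μL total → factor 240/80 = 3
Step 4: 0.2 mL + 4800 μL = 5 mL total → factor 5/0.2 = 25
Step 5: 1 mL + 9 mL = 10 mL total → factor 10/1 = 10
Step 6: 0.1 mL + 0.1 mL = 0.2 mL total → factor 0.2/0.1 = 2
Overall dilution factor = 12.5 × 4 × 3 × 25 × 10 × 2 = 75000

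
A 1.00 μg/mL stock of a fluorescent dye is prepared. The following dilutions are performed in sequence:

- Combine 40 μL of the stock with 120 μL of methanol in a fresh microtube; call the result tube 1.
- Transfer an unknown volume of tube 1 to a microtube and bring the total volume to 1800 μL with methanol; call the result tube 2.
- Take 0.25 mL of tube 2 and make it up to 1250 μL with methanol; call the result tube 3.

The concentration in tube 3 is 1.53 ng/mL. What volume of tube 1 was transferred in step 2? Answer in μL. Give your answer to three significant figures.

Step 1: 40 μL + 120 μL = 160 μL total → factor 160/40 = 4
Step 2: v brought to 1800 μL → factor = 1800 μL/v
Step 3: 0.25 mL brought to 1250 μL → factor 1.25/0.25 = 5
Product of known-step factors = 20
Overall factor = 1.00 μg/mL / (1.53 ng/mL) = 653.59
Step-2 factor = 653.59 / 20 = 32.68
v = 1800 μL / 32.68 = 55.1 μL

55.1 μL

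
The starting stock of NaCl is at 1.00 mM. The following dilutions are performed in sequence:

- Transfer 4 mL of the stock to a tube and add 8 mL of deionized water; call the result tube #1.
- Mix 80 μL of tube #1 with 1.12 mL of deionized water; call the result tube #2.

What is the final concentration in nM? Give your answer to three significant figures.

Step 1: 4 mL + 8 mL = 12 mL total → factor 12/4 = 3
Step 2: 80 μL + 1.12 mL = 1200 μL total → factor 1200/80 = 15
Overall dilution factor = 3 × 15 = 45
Final = 1.00 mM / 45 = 0.02222 mM = 2.22 × 10^4 nM

2.22 × 10^4 nM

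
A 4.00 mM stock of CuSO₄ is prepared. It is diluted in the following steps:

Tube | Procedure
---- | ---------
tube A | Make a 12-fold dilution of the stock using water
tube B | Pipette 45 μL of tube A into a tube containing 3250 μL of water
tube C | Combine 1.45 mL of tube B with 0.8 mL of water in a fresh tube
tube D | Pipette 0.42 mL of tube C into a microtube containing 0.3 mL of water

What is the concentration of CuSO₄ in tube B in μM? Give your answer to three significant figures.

Step 1: 12-fold → factor 12
Step 2: 45 μL + 3250 μL = 3295 μL total → factor 3295/45 = 73.222
Dilution factor through tube B = 12 × 73.222 = 878.67
[tube B] = 4.00 mM / 878.67 = 0.004552 mM = 4.55 μM

4.55 μM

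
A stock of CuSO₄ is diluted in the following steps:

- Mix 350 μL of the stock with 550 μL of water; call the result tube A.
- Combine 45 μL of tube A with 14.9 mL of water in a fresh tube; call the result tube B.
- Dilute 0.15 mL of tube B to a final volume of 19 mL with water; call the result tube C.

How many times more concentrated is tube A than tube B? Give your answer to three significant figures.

332

Step 1: 350 μL + 550 μL = 900 μL total → factor 900/350 = 2.5714
Step 2: 45 μL + 14.9 mL = 14945 μL total → factor 14945/45 = 332.11
Dilution factor to tube A = 2.5714; to tube B = 854
[tube A]/[tube B] = (factor to tube B)/(factor to tube A) = 854/2.5714 = 332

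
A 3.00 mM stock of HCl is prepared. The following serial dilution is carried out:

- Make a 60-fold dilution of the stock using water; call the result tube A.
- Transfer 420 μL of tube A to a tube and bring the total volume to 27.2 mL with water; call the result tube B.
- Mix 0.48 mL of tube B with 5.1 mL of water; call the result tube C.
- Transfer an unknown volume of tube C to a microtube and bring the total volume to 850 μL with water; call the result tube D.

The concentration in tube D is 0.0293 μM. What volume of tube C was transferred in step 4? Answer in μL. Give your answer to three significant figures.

375 μL

Step 1: 60-fold → factor 60
Step 2: 420 μL brought to 27.2 mL → factor 27200/420 = 64.762
Step 3: 0.48 mL + 5.1 mL = 5.58 mL total → factor 5.58/0.48 = 11.625
Step 4: v brought to 850 μL → factor = 850 μL/v
Product of known-step factors = 45171
Overall factor = 3.00 mM / (0.0293 μM) = 1.0239 × 10^5
Step-4 factor = 1.0239 × 10^5 / 45171 = 2.2667
v = 850 μL / 2.2667 = 375 μL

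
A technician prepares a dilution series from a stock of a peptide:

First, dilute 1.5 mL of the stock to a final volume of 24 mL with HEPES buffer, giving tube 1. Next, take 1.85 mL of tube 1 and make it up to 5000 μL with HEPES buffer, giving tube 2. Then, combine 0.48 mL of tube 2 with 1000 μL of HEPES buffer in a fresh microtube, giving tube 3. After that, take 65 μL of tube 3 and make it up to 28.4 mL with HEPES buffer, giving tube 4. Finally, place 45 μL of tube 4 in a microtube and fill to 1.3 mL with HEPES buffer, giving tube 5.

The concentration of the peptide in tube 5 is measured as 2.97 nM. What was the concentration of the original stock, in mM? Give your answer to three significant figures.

5.00 mM

Step 1: 1.5 mL brought to 24 mL → factor 24/1.5 = 16
Step 2: 1.85 mL brought to 5000 μL → factor 5/1.85 = 2.7027
Step 3: 0.48 mL + 1000 μL = 1.48 mL total → factor 1.48/0.48 = 3.0833
Step 4: 65 μL brought to 28.4 mL → factor 28400/65 = 436.92
Step 5: 45 μL brought to 1.3 mL → factor 1300/45 = 28.889
Overall dilution factor = 16 × 2.7027 × 3.0833 × 436.92 × 28.889 = 1.683 × 10^6
Stock = 2.97 nM × 1.683 × 10^6 = 4.998 × 10^6 nM = 5.00 mM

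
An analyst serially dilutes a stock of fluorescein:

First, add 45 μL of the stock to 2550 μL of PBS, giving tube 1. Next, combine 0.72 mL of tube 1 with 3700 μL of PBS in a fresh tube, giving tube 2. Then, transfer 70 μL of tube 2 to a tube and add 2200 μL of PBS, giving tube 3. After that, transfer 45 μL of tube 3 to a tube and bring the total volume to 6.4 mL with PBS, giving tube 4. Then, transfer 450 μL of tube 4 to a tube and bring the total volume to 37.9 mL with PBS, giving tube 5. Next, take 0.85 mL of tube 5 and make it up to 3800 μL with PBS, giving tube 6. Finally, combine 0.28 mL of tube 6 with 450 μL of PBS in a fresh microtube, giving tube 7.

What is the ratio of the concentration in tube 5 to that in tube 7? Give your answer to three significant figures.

Step 1: 45 μL + 2550 μL = 2595 μL total → factor 2595/45 = 57.667
Step 2: 0.72 mL + 3700 μL = 4.42 mL total → factor 4.42/0.72 = 6.1389
Step 3: 70 μL + 2200 μL = 2270 μL total → factor 2270/70 = 32.429
Step 4: 45 μL brought to 6.4 mL → factor 6400/45 = 142.22
Step 5: 450 μL brought to 37.9 mL → factor 37900/450 = 84.222
Step 6: 0.85 mL brought to 3800 μL → factor 3.8/0.85 = 4.4706
Step 7: 0.28 mL + 450 μL = 0.73 mL total → factor 0.73/0.28 = 2.6071
Dilution factor to tube 5 = 1.3751 × 10^8; to tube 7 = 1.6028 × 10^9
[tube 5]/[tube 7] = (factor to tube 7)/(factor to tube 5) = 1.6028 × 10^9/1.3751 × 10^8 = 11.7

11.7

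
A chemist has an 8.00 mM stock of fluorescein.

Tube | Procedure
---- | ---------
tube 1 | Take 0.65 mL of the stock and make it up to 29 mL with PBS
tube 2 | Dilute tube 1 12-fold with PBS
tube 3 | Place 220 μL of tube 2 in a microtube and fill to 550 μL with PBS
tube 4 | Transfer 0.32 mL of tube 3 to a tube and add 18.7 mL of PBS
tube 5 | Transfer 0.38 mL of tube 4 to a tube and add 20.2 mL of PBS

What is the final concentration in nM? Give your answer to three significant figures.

Step 1: 0.65 mL brought to 29 mL → factor 29/0.65 = 44.615
Step 2: 12-fold → factor 12
Step 3: 220 μL brought to 550 μL → factor 550/220 = 2.5
Step 4: 0.32 mL + 18.7 mL = 19.02 mL total → factor 19.02/0.32 = 59.438
Step 5: 0.38 mL + 20.2 mL = 20.58 mL total → factor 20.58/0.38 = 54.158
Overall dilution factor = 44.615 × 12 × 2.5 × 59.438 × 54.158 = 4.3085 × 10^6
Final = 8.00 mM / 4.3085 × 10^6 = 1.857 × 10^-6 mM = 1.86 nM

1.86 nM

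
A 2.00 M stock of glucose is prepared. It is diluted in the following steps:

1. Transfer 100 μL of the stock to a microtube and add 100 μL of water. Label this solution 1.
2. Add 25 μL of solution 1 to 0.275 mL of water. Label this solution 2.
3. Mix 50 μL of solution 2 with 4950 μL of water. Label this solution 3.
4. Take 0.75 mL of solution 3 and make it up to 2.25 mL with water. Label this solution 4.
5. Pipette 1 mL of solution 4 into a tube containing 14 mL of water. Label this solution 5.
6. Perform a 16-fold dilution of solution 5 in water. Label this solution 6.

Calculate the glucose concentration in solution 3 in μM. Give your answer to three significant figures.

Step 1: 100 μL + 100 μL = 200 μL total → factor 200/100 = 2
Step 2: 25 μL + 0.275 mL = 300 μL total → factor 300/25 = 12
Step 3: 50 μL + 4950 μL = 5000 μL total → factor 5000/50 = 100
Dilution factor through solution 3 = 2 × 12 × 100 = 2400
[solution 3] = 2.00 M / 2400 = 0.0008333 M = 833 μM

833 μM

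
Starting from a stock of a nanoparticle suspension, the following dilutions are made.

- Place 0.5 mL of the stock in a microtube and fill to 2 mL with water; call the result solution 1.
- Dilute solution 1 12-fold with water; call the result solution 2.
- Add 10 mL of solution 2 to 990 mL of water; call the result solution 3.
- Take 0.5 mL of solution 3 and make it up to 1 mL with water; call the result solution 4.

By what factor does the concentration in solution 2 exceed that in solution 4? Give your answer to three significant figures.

Step 1: 0.5 mL brought to 2 mL → factor 2/0.5 = 4
Step 2: 12-fold → factor 12
Step 3: 10 mL + 990 mL = 1000 mL total → factor 1000/10 = 100
Step 4: 0.5 mL brought to 1 mL → factor 1/0.5 = 2
Dilution factor to solution 2 = 48; to solution 4 = 9600
[solution 2]/[solution 4] = (factor to solution 4)/(factor to solution 2) = 9600/48 = 200

200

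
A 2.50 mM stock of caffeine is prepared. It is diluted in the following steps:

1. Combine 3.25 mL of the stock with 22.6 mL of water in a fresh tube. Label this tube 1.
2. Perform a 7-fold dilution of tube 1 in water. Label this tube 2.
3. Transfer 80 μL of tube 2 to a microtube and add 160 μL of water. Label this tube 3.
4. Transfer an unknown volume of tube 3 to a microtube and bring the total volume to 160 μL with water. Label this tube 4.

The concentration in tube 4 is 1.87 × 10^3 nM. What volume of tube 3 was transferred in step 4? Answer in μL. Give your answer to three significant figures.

20.0 μL

Step 1: 3.25 mL + 22.6 mL = 25.85 mL total → factor 25.85/3.25 = 7.9538
Step 2: 7-fold → factor 7
Step 3: 80 μL + 160 μL = 240 μL total → factor 240/80 = 3
Step 4: v brought to 160 μL → factor = 160 μL/v
Product of known-step factors = 167.03
Overall factor = 2.50 mM / (1.87 × 10^3 nM) = 1336.9
Step-4 factor = 1336.9 / 167.03 = 8.0039
v = 160 μL / 8.0039 = 20.0 μL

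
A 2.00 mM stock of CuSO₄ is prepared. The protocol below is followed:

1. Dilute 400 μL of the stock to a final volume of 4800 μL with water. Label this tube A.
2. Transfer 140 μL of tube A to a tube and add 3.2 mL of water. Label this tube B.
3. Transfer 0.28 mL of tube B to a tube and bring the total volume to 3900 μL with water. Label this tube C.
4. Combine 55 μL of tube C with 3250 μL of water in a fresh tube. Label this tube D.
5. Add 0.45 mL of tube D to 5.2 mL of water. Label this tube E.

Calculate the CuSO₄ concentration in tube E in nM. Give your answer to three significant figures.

0.665 nM

Step 1: 400 μL brought to 4800 μL → factor 4800/400 = 12
Step 2: 140 μL + 3.2 mL = 3340 μL total → factor 3340/140 = 23.857
Step 3: 0.28 mL brought to 3900 μL → factor 3.9/0.28 = 13.929
Step 4: 55 μL + 3250 μL = 3305 μL total → factor 3305/55 = 60.091
Step 5: 0.45 mL + 5.2 mL = 5.65 mL total → factor 5.65/0.45 = 12.556
Dilution factor through tube E = 12 × 23.857 × 13.929 × 60.091 × 12.556 = 3.0085 × 10^6
[tube E] = 2.00 mM / 3.0085 × 10^6 = 6.648 × 10^-7 mM = 0.665 nM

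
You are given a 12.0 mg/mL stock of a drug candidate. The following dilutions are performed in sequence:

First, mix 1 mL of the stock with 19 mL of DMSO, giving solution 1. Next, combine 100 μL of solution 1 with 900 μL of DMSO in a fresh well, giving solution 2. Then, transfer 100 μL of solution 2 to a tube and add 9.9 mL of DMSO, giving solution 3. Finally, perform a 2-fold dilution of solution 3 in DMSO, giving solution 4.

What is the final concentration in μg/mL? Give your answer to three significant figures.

0.300 μg/mL

Step 1: 1 mL + 19 mL = 20 mL total → factor 20/1 = 20
Step 2: 100 μL + 900 μL = 1000 μL total → factor 1000/100 = 10
Step 3: 100 μL + 9.9 mL = 10000 μL total → factor 10000/100 = 100
Step 4: 2-fold → factor 2
Overall dilution factor = 20 × 10 × 100 × 2 = 40000
Final = 12.0 mg/mL / 40000 = 0.0003000 mg/mL = 0.300 μg/mL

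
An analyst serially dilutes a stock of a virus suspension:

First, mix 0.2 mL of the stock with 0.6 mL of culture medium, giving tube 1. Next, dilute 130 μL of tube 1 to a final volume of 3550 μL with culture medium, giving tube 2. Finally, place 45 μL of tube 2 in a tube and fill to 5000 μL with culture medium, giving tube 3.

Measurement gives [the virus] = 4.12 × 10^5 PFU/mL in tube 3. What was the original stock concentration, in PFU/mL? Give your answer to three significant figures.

Step 1: 0.2 mL + 0.6 mL = 0.8 mL total → factor 0.8/0.2 = 4
Step 2: 130 μL brought to 3550 μL → factor 3550/130 = 27.308
Step 3: 45 μL brought to 5000 μL → factor 5000/45 = 111.11
Overall dilution factor = 4 × 27.308 × 111.11 = 12137
Stock = 4.12 × 10^5 PFU/mL × 12137 = 5.00 × 10^9 PFU/mL

5.00 × 10^9 PFU/mL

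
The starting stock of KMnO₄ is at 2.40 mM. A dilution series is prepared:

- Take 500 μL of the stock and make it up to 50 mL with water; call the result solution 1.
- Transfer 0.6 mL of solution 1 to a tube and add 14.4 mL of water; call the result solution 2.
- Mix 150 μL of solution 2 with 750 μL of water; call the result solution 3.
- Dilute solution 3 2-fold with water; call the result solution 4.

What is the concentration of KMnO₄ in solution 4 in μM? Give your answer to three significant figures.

Step 1: 500 μL brought to 50 mL → factor 50000/500 = 100
Step 2: 0.6 mL + 14.4 mL = 15 mL total → factor 15/0.6 = 25
Step 3: 150 μL + 750 μL = 900 μL total → factor 900/150 = 6
Step 4: 2-fold → factor 2
Overall dilution factor = 100 × 25 × 6 × 2 = 30000
Final = 2.40 mM / 30000 = 8.000 × 10^-5 mM = 0.0800 μM

0.0800 μM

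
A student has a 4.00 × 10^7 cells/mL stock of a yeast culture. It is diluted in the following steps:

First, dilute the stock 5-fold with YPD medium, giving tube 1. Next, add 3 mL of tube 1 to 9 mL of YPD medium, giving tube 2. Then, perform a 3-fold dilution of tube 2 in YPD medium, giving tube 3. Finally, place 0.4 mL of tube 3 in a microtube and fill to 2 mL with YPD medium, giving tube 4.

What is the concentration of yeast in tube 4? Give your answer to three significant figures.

Step 1: 5-fold → factor 5
Step 2: 3 mL + 9 mL = 12 mL total → factor 12/3 = 4
Step 3: 3-fold → factor 3
Step 4: 0.4 mL brought to 2 mL → factor 2/0.4 = 5
Overall dilution factor = 5 × 4 × 3 × 5 = 300
Final = 4.00 × 10^7 cells/mL / 300 = 1.33 × 10^5 cells/mL

1.33 × 10^5 cells/mL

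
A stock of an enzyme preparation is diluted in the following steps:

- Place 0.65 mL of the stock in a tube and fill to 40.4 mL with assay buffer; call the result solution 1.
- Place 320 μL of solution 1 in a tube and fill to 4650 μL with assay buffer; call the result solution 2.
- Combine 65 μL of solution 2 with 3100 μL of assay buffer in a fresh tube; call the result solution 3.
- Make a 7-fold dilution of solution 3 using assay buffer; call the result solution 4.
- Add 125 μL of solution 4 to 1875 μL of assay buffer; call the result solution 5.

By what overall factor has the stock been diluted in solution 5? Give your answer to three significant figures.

4.93 × 10^6

Step 1: 0.65 mL brought to 40.4 mL → factor 40.4/0.65 = 62.154
Step 2: 320 μL brought to 4650 μL → factor 4650/320 = 14.531
Step 3: 65 μL + 3100 μL = 3165 μL total → factor 3165/65 = 48.692
Step 4: 7-fold → factor 7
Step 5: 125 μL + 1875 μL = 2000 μL total → factor 2000/125 = 16
Overall dilution factor = 62.154 × 14.531 × 48.692 × 7 × 16 = 4.9255 × 10^6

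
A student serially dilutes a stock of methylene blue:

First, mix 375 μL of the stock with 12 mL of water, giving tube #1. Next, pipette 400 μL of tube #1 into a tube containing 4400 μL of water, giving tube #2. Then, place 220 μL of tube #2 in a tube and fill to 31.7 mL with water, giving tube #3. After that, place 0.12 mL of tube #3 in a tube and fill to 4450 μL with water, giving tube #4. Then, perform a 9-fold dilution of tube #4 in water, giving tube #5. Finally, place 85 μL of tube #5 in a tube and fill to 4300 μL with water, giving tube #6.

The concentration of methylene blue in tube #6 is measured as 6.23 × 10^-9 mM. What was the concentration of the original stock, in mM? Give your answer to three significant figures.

6.00 mM

Step 1: 375 μL + 12 mL = 12375 μL total → factor 12375/375 = 33
Step 2: 400 μL + 4400 μL = 4800 μL total → factor 4800/400 = 12
Step 3: 220 μL brought to 31.7 mL → factor 31700/220 = 144.09
Step 4: 0.12 mL brought to 4450 μL → factor 4.45/0.12 = 37.083
Step 5: 9-fold → factor 9
Step 6: 85 μL brought to 4300 μL → factor 4300/85 = 50.588
Overall dilution factor = 33 × 12 × 144.09 × 37.083 × 9 × 50.588 = 9.6339 × 10^8
Stock = 6.23 × 10^-9 mM × 9.6339 × 10^8 = 6.00 mM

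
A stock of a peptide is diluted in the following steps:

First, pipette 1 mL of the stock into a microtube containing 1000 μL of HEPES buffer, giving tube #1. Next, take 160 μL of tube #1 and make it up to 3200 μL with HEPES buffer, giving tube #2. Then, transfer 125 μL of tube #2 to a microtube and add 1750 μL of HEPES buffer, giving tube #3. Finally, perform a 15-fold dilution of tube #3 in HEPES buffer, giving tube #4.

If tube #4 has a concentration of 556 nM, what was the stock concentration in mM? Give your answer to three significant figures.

Step 1: 1 mL + 1000 μL = 2 mL total → factor 2/1 = 2
Step 2: 160 μL brought to 3200 μL → factor 3200/160 = 20
Step 3: 125 μL + 1750 μL = 1875 μL total → factor 1875/125 = 15
Step 4: 15-fold → factor 15
Overall dilution factor = 2 × 20 × 15 × 15 = 9000
Stock = 556 nM × 9000 = 5.004 × 10^6 nM = 5.00 mM

5.00 mM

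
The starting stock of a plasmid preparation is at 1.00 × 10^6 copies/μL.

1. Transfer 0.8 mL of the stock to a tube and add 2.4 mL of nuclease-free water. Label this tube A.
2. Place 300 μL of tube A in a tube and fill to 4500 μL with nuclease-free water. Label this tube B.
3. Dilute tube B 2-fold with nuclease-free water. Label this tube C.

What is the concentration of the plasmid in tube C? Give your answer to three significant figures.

Step 1: 0.8 mL + 2.4 mL = 3.2 mL total → factor 3.2/0.8 = 4
Step 2: 300 μL brought to 4500 μL → factor 4500/300 = 15
Step 3: 2-fold → factor 2
Overall dilution factor = 4 × 15 × 2 = 120
Final = 1.00 × 10^6 copies/μL / 120 = 8.33 × 10^3 copies/μL

8.33 × 10^3 copies/μL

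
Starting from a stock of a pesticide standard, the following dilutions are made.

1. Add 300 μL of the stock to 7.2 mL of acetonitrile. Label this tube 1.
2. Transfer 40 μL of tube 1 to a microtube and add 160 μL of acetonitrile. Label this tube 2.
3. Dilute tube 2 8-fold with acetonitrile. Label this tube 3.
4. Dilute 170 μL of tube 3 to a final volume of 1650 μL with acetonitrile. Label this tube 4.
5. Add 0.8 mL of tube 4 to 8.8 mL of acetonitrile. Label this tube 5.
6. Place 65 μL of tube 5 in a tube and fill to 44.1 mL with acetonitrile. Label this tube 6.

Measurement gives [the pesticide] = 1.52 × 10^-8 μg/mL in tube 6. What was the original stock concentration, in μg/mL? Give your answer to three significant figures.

Step 1: 300 μL + 7.2 mL = 7500 μL total → factor 7500/300 = 25
Step 2: 40 μL + 160 μL = 200 μL total → factor 200/40 = 5
Step 3: 8-fold → factor 8
Step 4: 170 μL brought to 1650 μL → factor 1650/170 = 9.7059
Step 5: 0.8 mL + 8.8 mL = 9.6 mL total → factor 9.6/0.8 = 12
Step 6: 65 μL brought to 44.1 mL → factor 44100/65 = 678.46
Overall dilution factor = 25 × 5 × 8 × 9.7059 × 12 × 678.46 = 7.9021 × 10^7
Stock = 1.52 × 10^-8 μg/mL × 7.9021 × 10^7 = 1.20 μg/mL

1.20 μg/mL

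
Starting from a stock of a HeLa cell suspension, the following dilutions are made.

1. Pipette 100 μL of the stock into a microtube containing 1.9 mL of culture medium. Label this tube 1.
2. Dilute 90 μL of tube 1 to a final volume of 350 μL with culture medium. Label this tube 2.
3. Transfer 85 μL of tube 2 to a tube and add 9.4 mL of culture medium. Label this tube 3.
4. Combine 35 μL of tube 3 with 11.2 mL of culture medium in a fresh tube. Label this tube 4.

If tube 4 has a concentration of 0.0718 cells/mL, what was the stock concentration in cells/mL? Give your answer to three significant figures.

Step 1: 100 μL + 1.9 mL = 2000 μL total → factor 2000/100 = 20
Step 2: 90 μL brought to 350 μL → factor 350/90 = 3.8889
Step 3: 85 μL + 9.4 mL = 9485 μL total → factor 9485/85 = 111.59
Step 4: 35 μL + 11.2 mL = 11235 μL total → factor 11235/35 = 321
Overall dilution factor = 20 × 3.8889 × 111.59 × 321 = 2.786 × 10^6
Stock = 0.0718 cells/mL × 2.786 × 10^6 = 2.00 × 10^5 cells/mL

2.00 × 10^5 cells/mL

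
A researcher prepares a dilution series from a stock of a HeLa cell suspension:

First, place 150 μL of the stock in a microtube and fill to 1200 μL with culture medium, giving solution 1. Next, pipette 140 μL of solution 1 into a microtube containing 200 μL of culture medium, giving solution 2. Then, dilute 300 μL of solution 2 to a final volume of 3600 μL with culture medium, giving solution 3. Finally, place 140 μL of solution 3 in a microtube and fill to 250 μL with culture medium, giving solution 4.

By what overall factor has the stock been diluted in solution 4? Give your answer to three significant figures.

416

Step 1: 150 μL brought to 1200 μL → factor 1200/150 = 8
Step 2: 140 μL + 200 μL = 340 μL total → factor 340/140 = 2.4286
Step 3: 300 μL brought to 3600 μL → factor 3600/300 = 12
Step 4: 140 μL brought to 250 μL → factor 250/140 = 1.7857
Overall dilution factor = 8 × 2.4286 × 12 × 1.7857 = 416.33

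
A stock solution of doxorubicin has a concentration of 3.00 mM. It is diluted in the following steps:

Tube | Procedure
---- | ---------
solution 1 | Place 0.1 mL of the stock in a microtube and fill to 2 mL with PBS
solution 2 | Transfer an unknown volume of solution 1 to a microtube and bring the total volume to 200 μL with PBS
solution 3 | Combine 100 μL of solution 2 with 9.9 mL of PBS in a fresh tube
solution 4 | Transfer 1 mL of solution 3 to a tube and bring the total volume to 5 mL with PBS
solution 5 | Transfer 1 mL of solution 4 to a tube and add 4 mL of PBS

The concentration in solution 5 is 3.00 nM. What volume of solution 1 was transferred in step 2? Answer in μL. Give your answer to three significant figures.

10.0 μL

Step 1: 0.1 mL brought to 2 mL → factor 2/0.1 = 20
Step 2: v brought to 200 μL → factor = 200 μL/v
Step 3: 100 μL + 9.9 mL = 10000 μL total → factor 10000/100 = 100
Step 4: 1 mL brought to 5 mL → factor 5/1 = 5
Step 5: 1 mL + 4 mL = 5 mL total → factor 5/1 = 5
Product of known-step factors = 50000
Overall factor = 3.00 mM / (3.00 nM) = 1 × 10^6
Step-2 factor = 1 × 10^6 / 50000 = 20
v = 200 μL / 20 = 10.0 μL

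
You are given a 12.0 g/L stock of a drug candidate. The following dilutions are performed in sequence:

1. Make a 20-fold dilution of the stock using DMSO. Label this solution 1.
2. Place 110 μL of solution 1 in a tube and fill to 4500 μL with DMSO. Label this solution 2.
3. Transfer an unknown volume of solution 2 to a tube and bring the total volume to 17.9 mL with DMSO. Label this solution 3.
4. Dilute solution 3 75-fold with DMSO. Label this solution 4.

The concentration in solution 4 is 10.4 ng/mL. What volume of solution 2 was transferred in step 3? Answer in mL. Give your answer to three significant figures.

Step 1: 20-fold → factor 20
Step 2: 110 μL brought to 4500 μL → factor 4500/110 = 40.909
Step 3: v brought to 17.9 mL → factor = 17.9 mL/v
Step 4: 75-fold → factor 75
Product of known-step factors = 61364
Overall factor = 12.0 g/L / (10.4 ng/mL) = 1.1538 × 10^6
Step-3 factor = 1.1538 × 10^6 / 61364 = 18.803
v = 17.9 mL / 18.803 = 0.952 mL

0.952 mL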